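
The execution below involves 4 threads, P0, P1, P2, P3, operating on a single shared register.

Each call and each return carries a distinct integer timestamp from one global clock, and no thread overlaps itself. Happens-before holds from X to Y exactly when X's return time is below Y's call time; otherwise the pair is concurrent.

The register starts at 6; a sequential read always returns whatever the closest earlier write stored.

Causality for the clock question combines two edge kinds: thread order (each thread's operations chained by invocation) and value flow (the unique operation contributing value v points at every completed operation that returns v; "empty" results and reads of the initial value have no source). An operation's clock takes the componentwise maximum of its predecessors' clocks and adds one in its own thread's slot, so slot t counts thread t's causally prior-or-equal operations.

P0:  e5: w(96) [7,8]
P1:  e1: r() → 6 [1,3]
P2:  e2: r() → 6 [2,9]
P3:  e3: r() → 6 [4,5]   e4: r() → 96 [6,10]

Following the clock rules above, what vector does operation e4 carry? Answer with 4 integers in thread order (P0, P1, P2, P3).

(1, 0, 0, 2)

e3 (invocation 4): nothing precedes it; P3's component alone gives (0, 0, 0, 1)
e2 (invocation 2): nothing precedes it; P2's component alone gives (0, 0, 1, 0)
e1 (invocation 1): nothing precedes it; P1's component alone gives (0, 1, 0, 0)
e5 (invocation 7): nothing precedes it; P0's component alone gives (1, 0, 0, 0)
VC(e4, invoked at 6): max of VC(e3)=(0, 0, 0, 1), VC(e5)=(1, 0, 0, 0), then +1 on thread P3 → (1, 0, 0, 2)
target: VC(e4) = (1, 0, 0, 2)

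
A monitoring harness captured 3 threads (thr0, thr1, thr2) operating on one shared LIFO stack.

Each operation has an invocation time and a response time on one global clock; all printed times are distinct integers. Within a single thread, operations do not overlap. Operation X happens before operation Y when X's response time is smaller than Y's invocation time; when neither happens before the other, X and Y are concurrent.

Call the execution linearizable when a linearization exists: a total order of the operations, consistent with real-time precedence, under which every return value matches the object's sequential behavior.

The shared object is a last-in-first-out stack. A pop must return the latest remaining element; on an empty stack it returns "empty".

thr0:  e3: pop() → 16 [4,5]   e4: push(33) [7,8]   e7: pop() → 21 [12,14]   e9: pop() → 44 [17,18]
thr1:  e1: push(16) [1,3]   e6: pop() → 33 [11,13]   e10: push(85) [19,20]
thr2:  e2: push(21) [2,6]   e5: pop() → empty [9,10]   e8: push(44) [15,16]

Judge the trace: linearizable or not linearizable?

events 1..9 are fine; event 10 — the response of e5 at time 10 — makes the prefix non-linearizable
3 orders of the 5 completed LIFO stack ops respect real time; none is legal
sample order e1, e2, e3, e4, e5 stalls at step 3 — e3 pop() → 16 has no legal effect
sample order e1, e3, e2, e4, e5 stalls at step 5 — e5 pop() → empty has no legal effect

not linearizable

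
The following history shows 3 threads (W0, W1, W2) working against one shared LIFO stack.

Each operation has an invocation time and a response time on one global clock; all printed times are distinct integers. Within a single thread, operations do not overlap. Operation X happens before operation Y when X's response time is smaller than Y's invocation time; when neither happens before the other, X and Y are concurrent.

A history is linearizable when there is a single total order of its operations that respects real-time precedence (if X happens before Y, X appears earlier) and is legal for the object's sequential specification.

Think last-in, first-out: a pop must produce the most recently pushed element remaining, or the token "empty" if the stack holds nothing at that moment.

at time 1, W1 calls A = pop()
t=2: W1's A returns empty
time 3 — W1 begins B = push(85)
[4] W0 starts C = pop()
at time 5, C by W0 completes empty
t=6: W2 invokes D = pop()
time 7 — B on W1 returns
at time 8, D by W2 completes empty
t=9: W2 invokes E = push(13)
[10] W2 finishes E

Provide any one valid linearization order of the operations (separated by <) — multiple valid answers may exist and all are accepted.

step 1: A pop() → empty — stack <>
step 2: C pop() → empty — stack <>
step 3: D pop() → empty — stack <>
step 4: B push(85) — stack <85>
step 5: E push(13) — stack <85,13>

A < C < D < B < E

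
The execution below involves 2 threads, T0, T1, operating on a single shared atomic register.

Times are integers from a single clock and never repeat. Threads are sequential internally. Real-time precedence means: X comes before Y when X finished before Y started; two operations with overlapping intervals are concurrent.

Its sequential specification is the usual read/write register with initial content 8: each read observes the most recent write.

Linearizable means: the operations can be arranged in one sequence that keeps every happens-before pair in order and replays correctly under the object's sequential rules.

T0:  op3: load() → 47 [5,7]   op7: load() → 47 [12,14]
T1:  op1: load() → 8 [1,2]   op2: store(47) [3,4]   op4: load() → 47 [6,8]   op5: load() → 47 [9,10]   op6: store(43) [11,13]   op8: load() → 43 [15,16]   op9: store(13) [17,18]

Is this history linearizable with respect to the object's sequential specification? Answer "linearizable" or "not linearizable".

linearizable

one valid linearization: op1, op2, op3, op4, op5, op7, op6, op8, op9
step 1: op1 load() → 8 — value 8
step 2: op2 store(47) — value 47
step 3: op3 load() → 47 — value 47
step 4: op4 load() → 47 — value 47
step 5: op5 load() → 47 — value 47
step 6: op7 load() → 47 — value 47
step 7: op6 store(43) — value 43
step 8: op8 load() → 43 — value 43
step 9: op9 store(13) — value 13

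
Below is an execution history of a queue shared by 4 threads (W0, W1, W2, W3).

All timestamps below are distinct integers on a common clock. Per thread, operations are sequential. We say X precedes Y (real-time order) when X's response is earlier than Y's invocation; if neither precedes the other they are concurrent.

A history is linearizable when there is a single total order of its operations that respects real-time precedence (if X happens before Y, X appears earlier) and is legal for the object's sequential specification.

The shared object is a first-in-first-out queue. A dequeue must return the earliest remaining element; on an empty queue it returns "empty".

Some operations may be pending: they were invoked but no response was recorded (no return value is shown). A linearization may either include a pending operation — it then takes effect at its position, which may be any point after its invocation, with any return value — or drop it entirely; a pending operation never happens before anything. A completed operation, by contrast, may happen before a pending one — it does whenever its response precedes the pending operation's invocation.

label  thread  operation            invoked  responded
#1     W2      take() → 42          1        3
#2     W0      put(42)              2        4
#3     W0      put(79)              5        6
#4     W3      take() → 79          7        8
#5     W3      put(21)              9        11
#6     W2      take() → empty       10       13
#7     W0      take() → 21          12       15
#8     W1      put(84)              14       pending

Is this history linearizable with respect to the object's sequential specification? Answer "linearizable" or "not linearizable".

witness order: #2, #1, #3, #4, #5, #7, #6
after step 1 (#2 put(42)): queue <42>
after step 2 (#1 take() → 42): queue <>
after step 3 (#3 put(79)): queue <79>
after step 4 (#4 take() → 79): queue <>
after step 5 (#5 put(21)): queue <21>
after step 6 (#7 take() → 21): queue <>
after step 7 (#6 take() → empty): queue <>

linearizable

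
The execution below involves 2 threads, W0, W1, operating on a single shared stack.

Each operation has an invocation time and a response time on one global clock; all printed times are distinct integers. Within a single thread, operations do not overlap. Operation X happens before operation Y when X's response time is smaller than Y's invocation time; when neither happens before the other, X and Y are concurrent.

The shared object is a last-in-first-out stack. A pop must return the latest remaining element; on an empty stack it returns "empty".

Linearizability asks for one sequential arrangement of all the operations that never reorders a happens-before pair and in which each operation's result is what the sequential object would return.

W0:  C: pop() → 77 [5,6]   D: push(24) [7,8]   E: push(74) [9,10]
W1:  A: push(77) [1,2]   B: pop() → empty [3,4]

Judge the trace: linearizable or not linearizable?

the violation lands at event 4, B's response at time 4: events 1..3 linearize, events 1..4 do not
exhaustive check: the 2 completed stack ops admit one real-time order; illegal
sample order A, B stalls at step 2 — B pop() → empty has no legal effect

not linearizable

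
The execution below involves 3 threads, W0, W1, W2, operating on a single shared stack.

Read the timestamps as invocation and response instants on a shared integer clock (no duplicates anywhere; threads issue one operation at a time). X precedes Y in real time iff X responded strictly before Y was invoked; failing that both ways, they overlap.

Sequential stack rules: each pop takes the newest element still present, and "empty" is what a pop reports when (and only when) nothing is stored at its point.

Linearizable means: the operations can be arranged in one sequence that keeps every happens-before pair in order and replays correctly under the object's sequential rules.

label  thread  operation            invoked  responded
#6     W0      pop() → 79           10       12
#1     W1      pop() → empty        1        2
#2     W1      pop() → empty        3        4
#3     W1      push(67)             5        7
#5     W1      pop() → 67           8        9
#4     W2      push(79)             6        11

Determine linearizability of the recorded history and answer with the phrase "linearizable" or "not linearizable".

linearizable

a witness: #1, #2, #3, #5, #4, #6
step 1: #1 pop() → empty — stack <>
step 2: #2 pop() → empty — stack <>
step 3: #3 push(67) — stack <67>
step 4: #5 pop() → 67 — stack <>
step 5: #4 push(79) — stack <79>
step 6: #6 pop() → 79 — stack <>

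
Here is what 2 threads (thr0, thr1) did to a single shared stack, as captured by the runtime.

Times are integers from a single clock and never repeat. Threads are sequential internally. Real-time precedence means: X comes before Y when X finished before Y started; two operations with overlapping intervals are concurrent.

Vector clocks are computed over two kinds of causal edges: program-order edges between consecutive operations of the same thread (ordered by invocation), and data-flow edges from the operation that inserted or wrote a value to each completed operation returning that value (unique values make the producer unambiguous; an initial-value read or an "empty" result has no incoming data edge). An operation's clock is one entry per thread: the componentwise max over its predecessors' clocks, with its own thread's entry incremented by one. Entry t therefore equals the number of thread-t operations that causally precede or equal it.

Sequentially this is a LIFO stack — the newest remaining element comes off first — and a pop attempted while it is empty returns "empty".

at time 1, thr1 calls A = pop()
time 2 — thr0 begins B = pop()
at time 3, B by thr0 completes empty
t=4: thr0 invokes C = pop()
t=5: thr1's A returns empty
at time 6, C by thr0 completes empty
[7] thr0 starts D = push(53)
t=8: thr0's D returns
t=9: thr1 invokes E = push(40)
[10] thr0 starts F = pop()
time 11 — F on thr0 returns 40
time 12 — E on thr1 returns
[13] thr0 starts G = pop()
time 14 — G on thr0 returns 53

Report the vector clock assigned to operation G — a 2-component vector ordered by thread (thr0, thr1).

root op A, invoked 1: fresh clock plus thr1's own tick → (0, 1)
root op B, invoked 2: fresh clock plus thr0's own tick → (1, 0)
E, invoked 9, takes VC(A)=(0, 1) under max, adds 1 for thr1 → (0, 2)
C, invoked 4, takes VC(B)=(1, 0) under max, adds 1 for thr0 → (2, 0)
D, invoked 7, takes VC(C)=(2, 0) under max, adds 1 for thr0 → (3, 0)
F, invoked 10, takes VC(D)=(3, 0), VC(E)=(0, 2) under max, adds 1 for thr0 → (4, 2)
G, invoked 13, takes VC(D)=(3, 0), VC(F)=(4, 2) under max, adds 1 for thr0 → (5, 2)
target: VC(G) = (5, 2)

(5, 2)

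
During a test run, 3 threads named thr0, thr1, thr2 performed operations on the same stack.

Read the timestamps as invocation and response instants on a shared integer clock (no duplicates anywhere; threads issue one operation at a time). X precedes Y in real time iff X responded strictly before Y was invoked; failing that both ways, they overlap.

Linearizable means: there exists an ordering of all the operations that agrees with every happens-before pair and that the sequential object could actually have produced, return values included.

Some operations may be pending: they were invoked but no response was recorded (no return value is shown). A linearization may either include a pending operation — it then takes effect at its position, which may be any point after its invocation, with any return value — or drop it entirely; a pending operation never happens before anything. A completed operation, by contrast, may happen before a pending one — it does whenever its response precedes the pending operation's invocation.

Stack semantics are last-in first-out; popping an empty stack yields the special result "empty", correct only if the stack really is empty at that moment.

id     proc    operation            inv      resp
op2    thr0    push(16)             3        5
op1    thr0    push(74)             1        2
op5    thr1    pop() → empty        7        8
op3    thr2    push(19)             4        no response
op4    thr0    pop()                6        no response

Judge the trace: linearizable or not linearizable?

the violation lands at event 8, op5's response at time 8: events 1..7 linearize, events 1..8 do not
a single order respects real time; the 3 completed stack operations fail replay along it
completion choices over the 2 pending operations (op3, op4) were checked; none helps
take op1, op2, op5 (pending dropped): step 3 already fails, because op5 pop() → empty cannot occur there

not linearizable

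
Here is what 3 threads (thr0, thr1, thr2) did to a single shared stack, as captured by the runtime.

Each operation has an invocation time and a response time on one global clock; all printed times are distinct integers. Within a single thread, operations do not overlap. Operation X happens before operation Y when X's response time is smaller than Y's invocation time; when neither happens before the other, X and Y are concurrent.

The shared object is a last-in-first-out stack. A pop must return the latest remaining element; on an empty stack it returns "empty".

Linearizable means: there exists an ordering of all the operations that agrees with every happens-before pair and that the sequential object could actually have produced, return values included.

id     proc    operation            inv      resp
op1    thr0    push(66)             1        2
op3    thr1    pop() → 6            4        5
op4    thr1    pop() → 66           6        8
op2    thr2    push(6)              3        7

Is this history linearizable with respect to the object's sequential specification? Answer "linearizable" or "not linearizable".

linearizable

one valid linearization: op1, op2, op3, op4
1. op1 push(66), leaving stack <66>
2. op2 push(6), leaving stack <66,6>
3. op3 pop() → 6, leaving stack <66>
4. op4 pop() → 66, leaving stack <>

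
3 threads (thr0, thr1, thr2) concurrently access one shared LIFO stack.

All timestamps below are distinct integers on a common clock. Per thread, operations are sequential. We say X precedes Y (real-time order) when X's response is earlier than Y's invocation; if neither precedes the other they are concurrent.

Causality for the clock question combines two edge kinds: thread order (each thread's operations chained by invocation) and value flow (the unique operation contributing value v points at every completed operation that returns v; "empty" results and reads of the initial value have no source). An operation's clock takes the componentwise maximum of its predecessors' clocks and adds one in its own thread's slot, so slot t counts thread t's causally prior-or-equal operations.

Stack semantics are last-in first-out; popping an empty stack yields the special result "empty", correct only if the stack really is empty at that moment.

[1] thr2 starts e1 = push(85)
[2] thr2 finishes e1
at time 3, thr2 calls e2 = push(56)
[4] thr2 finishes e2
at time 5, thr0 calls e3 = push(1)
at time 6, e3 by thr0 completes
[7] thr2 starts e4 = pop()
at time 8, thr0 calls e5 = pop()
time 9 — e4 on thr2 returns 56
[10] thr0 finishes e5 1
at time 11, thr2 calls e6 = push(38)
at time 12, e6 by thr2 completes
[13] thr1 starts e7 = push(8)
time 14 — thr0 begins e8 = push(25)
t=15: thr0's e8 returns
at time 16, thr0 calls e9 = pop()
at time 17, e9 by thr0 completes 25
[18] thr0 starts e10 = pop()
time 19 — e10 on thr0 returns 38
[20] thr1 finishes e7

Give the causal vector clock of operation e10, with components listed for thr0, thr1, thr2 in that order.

e1, invoked 1, has no incoming edges; only thr2's bump applies → (0, 0, 1)
e7, invoked 13, has no incoming edges; only thr1's bump applies → (0, 1, 0)
e3, invoked 5, has no incoming edges; only thr0's bump applies → (1, 0, 0)
e2 (invocation 3): componentwise max over VC(e1)=(0, 0, 1), +1 at thr2, giving (0, 0, 2)
e5 (invocation 8): componentwise max over VC(e3)=(1, 0, 0), +1 at thr0, giving (2, 0, 0)
e4 (invocation 7): componentwise max over VC(e2)=(0, 0, 2), +1 at thr2, giving (0, 0, 3)
e8 (invocation 14): componentwise max over VC(e5)=(2, 0, 0), +1 at thr0, giving (3, 0, 0)
e6 (invocation 11): componentwise max over VC(e4)=(0, 0, 3), +1 at thr2, giving (0, 0, 4)
e9 (invocation 16): componentwise max over VC(e8)=(3, 0, 0), +1 at thr0, giving (4, 0, 0)
e10 (invocation 18): componentwise max over VC(e6)=(0, 0, 4), VC(e9)=(4, 0, 0), +1 at thr0, giving (5, 0, 4)
target: VC(e10) = (5, 0, 4)

(5, 0, 4)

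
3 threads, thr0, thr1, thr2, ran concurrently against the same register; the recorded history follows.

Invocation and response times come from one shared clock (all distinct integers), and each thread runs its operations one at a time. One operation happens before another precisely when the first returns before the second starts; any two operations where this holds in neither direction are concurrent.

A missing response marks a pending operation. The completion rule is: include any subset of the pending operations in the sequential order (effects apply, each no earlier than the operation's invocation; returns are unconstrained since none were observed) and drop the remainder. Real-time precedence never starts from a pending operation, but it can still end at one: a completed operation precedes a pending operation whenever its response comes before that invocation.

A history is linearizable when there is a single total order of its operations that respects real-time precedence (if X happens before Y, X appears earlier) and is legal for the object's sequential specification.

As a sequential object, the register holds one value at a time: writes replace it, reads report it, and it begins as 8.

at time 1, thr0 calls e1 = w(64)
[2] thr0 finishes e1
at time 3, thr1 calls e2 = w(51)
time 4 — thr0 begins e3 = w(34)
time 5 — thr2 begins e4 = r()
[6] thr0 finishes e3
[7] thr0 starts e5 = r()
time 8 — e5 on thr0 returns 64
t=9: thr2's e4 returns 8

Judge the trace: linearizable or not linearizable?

not linearizable

already the first 8 events (up to e5's response at time 8) admit no linearization; the first 7 still do
one real-time candidate order over the 3 completed operations — the register replay rejects it
every completion of the 2 pending operations (e2, e4) was checked; none linearizes
one such order, e1, e3, e5 (pending dropped), breaks at step 3 where e5 r() → 64 is illegal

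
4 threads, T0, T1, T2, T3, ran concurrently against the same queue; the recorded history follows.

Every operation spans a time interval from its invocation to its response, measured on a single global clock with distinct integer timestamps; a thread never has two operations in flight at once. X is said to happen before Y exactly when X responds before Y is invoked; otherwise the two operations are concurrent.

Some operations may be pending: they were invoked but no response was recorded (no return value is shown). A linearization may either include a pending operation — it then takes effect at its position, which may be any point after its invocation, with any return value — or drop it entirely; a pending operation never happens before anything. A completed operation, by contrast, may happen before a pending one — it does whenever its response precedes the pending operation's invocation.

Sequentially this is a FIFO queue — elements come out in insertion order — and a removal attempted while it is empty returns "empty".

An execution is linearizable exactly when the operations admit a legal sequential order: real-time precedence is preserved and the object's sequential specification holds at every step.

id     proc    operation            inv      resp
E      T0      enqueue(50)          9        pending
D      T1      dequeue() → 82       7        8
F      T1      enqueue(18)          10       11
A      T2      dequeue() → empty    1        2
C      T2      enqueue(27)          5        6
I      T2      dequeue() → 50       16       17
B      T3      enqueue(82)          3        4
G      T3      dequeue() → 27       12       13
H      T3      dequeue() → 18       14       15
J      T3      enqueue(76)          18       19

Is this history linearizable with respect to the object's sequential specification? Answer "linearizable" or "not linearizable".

linearizable

one valid linearization: A, B, C, D, F, E, G, H, I, J
step 1: A dequeue() → empty — queue <>
step 2: B enqueue(82) — queue <82>
step 3: C enqueue(27) — queue <82,27>
step 4: D dequeue() → 82 — queue <27>
step 5: F enqueue(18) — queue <27,18>
step 6: E enqueue(50) (pending, included) — queue <27,18,50>
step 7: G dequeue() → 27 — queue <18,50>
step 8: H dequeue() → 18 — queue <50>
step 9: I dequeue() → 50 — queue <>
step 10: J enqueue(76) — queue <76>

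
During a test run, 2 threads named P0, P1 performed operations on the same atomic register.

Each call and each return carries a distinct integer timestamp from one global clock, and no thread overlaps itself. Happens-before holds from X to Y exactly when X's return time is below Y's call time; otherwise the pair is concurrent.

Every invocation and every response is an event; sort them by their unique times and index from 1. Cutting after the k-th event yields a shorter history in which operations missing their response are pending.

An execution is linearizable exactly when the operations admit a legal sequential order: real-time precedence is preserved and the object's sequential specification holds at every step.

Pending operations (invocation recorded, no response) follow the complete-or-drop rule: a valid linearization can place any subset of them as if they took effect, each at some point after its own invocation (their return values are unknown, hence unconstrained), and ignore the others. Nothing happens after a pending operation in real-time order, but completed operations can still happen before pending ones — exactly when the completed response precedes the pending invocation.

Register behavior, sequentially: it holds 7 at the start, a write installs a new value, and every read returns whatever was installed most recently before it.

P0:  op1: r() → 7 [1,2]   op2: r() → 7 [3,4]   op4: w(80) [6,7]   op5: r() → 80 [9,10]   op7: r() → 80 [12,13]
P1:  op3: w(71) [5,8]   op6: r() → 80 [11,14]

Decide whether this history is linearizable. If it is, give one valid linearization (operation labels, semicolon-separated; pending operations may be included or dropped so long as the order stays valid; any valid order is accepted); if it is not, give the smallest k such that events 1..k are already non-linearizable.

step 1: op1 r() → 7 — value 7
step 2: op2 r() → 7 — value 7
step 3: op3 w(71) — value 71
step 4: op4 w(80) — value 80
step 5: op5 r() → 80 — value 80
step 6: op6 r() → 80 — value 80
step 7: op7 r() → 80 — value 80

linearizable — witness: op1; op2; op3; op4; op5; op6; op7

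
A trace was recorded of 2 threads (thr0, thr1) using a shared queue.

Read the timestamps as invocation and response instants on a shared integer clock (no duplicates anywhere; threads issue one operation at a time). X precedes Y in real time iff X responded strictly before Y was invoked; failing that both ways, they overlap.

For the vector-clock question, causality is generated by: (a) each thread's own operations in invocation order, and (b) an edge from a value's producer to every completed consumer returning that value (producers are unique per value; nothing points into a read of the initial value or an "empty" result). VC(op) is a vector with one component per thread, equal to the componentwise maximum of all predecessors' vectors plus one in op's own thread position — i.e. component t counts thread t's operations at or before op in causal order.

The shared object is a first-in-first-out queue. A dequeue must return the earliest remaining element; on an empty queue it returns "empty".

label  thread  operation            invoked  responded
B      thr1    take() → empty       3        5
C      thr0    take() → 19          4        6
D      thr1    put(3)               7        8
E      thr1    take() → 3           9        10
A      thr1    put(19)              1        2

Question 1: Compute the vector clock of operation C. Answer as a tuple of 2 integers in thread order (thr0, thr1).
Answer: (1, 1)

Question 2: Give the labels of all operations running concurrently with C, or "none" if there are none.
Answer: B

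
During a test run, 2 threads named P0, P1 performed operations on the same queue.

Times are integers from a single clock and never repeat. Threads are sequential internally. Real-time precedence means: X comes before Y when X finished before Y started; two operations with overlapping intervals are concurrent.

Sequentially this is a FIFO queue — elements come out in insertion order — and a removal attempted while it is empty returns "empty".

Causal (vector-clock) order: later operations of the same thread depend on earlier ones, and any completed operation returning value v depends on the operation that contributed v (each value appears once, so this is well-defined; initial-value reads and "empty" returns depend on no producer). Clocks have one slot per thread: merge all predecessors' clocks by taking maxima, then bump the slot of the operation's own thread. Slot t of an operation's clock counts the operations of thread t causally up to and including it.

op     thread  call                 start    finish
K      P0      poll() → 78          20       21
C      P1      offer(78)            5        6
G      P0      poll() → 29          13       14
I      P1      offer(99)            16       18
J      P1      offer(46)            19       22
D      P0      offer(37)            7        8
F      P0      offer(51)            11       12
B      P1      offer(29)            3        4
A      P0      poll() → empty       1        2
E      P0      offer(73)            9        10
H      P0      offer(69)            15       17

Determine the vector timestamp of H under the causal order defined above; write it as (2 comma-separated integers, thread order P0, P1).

(6, 1)

root op B, invoked 3: fresh clock plus P1's own tick → (0, 1)
root op A, invoked 1: fresh clock plus P0's own tick → (1, 0)
VC(C, invoked at 5): max of VC(B)=(0, 1), then +1 on thread P1 → (0, 2)
VC(D, invoked at 7): max of VC(A)=(1, 0), then +1 on thread P0 → (2, 0)
VC(I, invoked at 16): max of VC(C)=(0, 2), then +1 on thread P1 → (0, 3)
VC(E, invoked at 9): max of VC(D)=(2, 0), then +1 on thread P0 → (3, 0)
VC(J, invoked at 19): max of VC(I)=(0, 3), then +1 on thread P1 → (0, 4)
VC(F, invoked at 11): max of VC(E)=(3, 0), then +1 on thread P0 → (4, 0)
VC(G, invoked at 13): max of VC(B)=(0, 1), VC(F)=(4, 0), then +1 on thread P0 → (5, 1)
VC(H, invoked at 15): max of VC(G)=(5, 1), then +1 on thread P0 → (6, 1)
VC(K, invoked at 20): max of VC(C)=(0, 2), VC(H)=(6, 1), then +1 on thread P0 → (7, 2)
target: VC(H) = (6, 1)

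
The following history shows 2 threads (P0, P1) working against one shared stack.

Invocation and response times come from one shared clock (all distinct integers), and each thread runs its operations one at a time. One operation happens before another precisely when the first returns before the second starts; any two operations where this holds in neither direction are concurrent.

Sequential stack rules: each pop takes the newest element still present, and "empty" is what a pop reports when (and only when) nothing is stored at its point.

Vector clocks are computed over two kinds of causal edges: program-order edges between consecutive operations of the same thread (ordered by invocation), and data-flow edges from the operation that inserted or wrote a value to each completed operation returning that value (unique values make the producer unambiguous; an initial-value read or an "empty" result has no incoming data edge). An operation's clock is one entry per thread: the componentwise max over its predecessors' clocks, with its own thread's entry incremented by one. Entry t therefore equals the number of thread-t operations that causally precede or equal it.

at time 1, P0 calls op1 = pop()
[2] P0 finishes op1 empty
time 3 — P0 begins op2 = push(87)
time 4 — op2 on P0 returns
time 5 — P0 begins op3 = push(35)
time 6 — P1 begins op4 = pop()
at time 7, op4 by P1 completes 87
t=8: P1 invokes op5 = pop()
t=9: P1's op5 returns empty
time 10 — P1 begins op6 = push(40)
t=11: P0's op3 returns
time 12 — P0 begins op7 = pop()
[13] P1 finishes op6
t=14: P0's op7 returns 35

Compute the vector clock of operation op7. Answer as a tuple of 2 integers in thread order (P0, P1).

(4, 0)

op1, invoked 1, has no incoming edges; only P0's bump applies → (1, 0)
from VC(op1)=(1, 0), op2 (invoked 3) maxes components and bumps P0 → (2, 0)
from VC(op2)=(2, 0), op4 (invoked 6) maxes components and bumps P1 → (2, 1)
from VC(op2)=(2, 0), op3 (invoked 5) maxes components and bumps P0 → (3, 0)
from VC(op4)=(2, 1), op5 (invoked 8) maxes components and bumps P1 → (2, 2)
from VC(op3)=(3, 0), op7 (invoked 12) maxes components and bumps P0 → (4, 0)
from VC(op5)=(2, 2), op6 (invoked 10) maxes components and bumps P1 → (2, 3)
target: VC(op7) = (4, 0)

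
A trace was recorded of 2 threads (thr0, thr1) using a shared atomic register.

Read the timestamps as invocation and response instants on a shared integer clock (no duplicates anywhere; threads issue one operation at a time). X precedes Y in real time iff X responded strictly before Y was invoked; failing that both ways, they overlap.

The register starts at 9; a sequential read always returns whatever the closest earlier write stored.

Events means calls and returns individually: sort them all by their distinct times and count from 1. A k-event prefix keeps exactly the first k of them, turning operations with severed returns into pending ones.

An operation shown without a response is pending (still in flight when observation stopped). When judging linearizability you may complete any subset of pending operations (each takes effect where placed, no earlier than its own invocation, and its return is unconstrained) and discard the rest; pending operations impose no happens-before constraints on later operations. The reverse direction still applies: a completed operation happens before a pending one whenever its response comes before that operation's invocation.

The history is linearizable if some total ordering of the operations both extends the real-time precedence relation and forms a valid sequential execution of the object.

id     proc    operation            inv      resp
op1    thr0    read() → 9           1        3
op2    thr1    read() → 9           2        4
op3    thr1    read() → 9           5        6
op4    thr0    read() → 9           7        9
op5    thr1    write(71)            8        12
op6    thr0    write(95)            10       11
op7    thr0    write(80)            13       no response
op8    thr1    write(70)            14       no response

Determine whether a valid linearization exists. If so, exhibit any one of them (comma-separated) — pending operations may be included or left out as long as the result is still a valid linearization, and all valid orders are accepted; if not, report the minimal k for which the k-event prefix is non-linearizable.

step 1: op1 read() → 9 — value 9
step 2: op2 read() → 9 — value 9
step 3: op3 read() → 9 — value 9
step 4: op4 read() → 9 — value 9
step 5: op5 write(71) — value 71
step 6: op6 write(95) — value 95

linearizable — witness: op1, op2, op3, op4, op5, op6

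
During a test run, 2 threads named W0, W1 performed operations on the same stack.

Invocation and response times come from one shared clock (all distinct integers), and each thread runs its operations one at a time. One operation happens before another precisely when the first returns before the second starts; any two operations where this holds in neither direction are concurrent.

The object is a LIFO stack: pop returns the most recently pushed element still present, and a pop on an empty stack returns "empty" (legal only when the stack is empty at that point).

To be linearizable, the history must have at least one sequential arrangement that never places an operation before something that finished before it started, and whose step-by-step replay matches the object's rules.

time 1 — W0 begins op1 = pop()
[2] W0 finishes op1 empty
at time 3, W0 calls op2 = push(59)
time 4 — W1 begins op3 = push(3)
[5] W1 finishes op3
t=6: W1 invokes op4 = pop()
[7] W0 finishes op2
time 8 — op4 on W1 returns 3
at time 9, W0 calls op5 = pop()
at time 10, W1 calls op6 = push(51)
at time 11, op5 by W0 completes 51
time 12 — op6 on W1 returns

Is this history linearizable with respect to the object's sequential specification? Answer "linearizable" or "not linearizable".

one valid linearization: op1, op2, op3, op4, op6, op5
after step 1 (op1 pop() → empty): stack <>
after step 2 (op2 push(59)): stack <59>
after step 3 (op3 push(3)): stack <59,3>
after step 4 (op4 pop() → 3): stack <59>
after step 5 (op6 push(51)): stack <59,51>
after step 6 (op5 pop() → 51): stack <59>

linearizable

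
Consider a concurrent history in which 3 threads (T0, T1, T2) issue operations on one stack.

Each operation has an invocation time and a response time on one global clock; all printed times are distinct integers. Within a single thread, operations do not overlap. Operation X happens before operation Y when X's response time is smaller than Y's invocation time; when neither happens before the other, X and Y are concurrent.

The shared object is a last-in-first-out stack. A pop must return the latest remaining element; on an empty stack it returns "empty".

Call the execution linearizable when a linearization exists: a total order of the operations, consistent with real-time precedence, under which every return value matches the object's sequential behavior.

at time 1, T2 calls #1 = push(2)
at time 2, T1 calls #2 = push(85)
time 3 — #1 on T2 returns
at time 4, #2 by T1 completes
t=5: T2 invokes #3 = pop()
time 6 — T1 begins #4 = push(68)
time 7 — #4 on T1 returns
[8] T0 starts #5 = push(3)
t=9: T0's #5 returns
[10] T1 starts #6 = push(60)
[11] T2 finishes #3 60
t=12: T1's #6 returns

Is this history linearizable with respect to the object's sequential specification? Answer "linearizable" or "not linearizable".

a witness: #1, #2, #4, #5, #6, #3
after step 1 (#1 push(2)): stack <2>
after step 2 (#2 push(85)): stack <2,85>
after step 3 (#4 push(68)): stack <2,85,68>
after step 4 (#5 push(3)): stack <2,85,68,3>
after step 5 (#6 push(60)): stack <2,85,68,3,60>
after step 6 (#3 pop() → 60): stack <2,85,68,3>

linearizable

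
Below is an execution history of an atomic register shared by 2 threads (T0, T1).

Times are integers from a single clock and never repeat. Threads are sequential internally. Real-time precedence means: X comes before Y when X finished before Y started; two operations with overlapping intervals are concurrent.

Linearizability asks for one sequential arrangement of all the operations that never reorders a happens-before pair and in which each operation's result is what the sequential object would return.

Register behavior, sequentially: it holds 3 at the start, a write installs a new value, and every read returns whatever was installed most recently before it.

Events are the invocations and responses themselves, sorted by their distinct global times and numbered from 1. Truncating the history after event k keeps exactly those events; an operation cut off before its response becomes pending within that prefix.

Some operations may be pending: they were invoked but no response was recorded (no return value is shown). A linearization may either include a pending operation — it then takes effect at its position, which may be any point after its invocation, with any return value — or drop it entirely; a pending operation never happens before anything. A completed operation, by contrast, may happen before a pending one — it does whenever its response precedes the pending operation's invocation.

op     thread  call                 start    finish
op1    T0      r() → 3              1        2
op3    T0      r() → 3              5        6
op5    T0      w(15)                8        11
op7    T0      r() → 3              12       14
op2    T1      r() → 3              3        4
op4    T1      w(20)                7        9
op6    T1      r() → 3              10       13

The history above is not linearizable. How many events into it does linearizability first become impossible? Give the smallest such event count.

13

events 1..12 are linearizable, e.g. via op1, op2, op3, op4, op5:
step 1: op1 r() → 3 — value 3
step 2: op2 r() → 3 — value 3
step 3: op3 r() → 3 — value 3
step 4: op4 w(20) — value 20
step 5: op5 w(15) — value 15
include event 13 — op6 responding at 13 — and every candidate order breaks
include/drop combinations of the 1 pending operation (op7) were all tried; none helps
e.g. op1, op2, op3, op4, op5, op6 (pending dropped): illegal at step 6, since op6 r() → 3 cannot apply there
e.g. op1, op2, op3, op4, op6, op5 (pending dropped): illegal at step 5, since op6 r() → 3 cannot apply there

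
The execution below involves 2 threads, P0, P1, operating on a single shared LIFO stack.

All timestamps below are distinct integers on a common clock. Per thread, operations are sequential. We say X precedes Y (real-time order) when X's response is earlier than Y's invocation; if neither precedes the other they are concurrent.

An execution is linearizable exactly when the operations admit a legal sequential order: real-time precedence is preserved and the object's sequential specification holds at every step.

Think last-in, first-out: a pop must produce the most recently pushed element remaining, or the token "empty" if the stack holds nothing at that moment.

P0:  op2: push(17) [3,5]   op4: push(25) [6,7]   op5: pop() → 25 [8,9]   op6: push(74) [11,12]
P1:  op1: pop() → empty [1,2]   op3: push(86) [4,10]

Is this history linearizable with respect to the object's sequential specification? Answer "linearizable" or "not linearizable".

linearizable

witness order: op1, op2, op3, op4, op5, op6
1. op1 pop() → empty, leaving stack <>
2. op2 push(17), leaving stack <17>
3. op3 push(86), leaving stack <17,86>
4. op4 push(25), leaving stack <17,86,25>
5. op5 pop() → 25, leaving stack <17,86>
6. op6 push(74), leaving stack <17,86,74>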